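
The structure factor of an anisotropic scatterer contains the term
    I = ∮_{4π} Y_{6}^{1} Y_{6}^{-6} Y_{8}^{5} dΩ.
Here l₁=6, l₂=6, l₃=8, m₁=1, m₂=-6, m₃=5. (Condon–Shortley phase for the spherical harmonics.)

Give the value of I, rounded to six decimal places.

m-sum 0 ✓  L=20 even ✓  0≤8≤12 ✓
Π(2lᵢ+1) = 13×13×17 = 2873
triangle coeff Δ(6,6,8) = 1/1309458150
Σ_t [0,4]: t=0:+1/49766400 t=1:−1/3110400 t=2:+1/1327104 t=3:−1/3110400 t=4:+1/49766400 = 1/6635520
(3j)²=350/46189 [(6 6 8; 0 0 0)], sign=+1
Σ_t [0,0]: t=0:+1/696729600 = 1/696729600
(3j)²=11/646 [(6 6 8; 1 -6 5)], sign=-1
⇒ 4πI² = 2275/6137
I = (-1)√(2275/6137/(4π)) = -0.17175433

-0.171754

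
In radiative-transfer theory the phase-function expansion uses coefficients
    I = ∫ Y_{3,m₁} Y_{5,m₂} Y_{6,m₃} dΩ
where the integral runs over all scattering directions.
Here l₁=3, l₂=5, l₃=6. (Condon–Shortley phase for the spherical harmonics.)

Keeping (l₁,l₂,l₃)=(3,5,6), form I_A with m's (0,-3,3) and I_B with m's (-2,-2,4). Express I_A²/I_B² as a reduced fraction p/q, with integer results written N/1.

l's match ⇒ only the (l;m) 3-j factors differ between A and B.
A: triangle coeff Δ(3,5,6) = 1/675675; Σ_t [0,2]: t=0:+1/17280 t=1:−1/20160 t=2:+1/483840 = 1/96768; (3j)²=1/1001 [(3 5 6; 0 -3 3)], sign=-1
B: triangle coeff Δ(3,5,6) = 1/675675; Σ_t [1,2]: t=1:−1/34560 t=2:+1/60480 = -1/80640; (3j)²=6/1001 [(3 5 6; -2 -2 4)], sign=-1
I_A²/I_B² = (1/1001)/(6/1001) = 1/6

1/6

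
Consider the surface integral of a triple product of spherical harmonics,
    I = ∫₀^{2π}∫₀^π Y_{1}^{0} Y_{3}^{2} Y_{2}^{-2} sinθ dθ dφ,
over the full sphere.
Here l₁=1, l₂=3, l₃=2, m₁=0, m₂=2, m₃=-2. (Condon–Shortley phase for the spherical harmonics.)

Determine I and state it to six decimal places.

0.184674

Checks pass: Σm=0; 6 even; l₃=2∈[2,4].
(2·1+1)(2·3+1)(2·2+1) = 105
Δ: 2! 0! 4! / 7! → 1/105
sum: t=1:−1/4 = -1/4
3j²(1 3 2; 0 0 0) = Δ·Π!·Σ² = 3/35  (sign -1)
sum: t=1:−1/24 = -1/24
3j²(1 3 2; 0 2 -2) = Δ·Π!·Σ² = 1/21  (sign -1)
combine: 4πI² = 105·3/35·1/21 = 3/7
take √, sign +1: I = 0.18467439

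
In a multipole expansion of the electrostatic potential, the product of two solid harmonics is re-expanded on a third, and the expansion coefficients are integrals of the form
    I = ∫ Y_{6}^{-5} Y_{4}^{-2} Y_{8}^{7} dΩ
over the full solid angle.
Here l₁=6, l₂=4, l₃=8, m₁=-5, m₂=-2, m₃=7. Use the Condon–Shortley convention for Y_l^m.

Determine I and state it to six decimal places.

-0.028582

Checks pass: Σm=0; 18 even; l₃=8∈[2,10].
(2·6+1)(2·4+1)(2·8+1) = 1989
Δ: 2! 10! 6! / 19! → 1/23279256
sum: t=0:+1/1658880 t=1:−1/518400 t=2:+1/1658880 = -1/1382400
3j²(6 4 8; 0 0 0) = Δ·Π!·Σ² = 504/46189  (sign -1)
sum: t=1:−1/435456000 t=2:+1/522547200 = -1/2612736000
3j²(6 4 8; -5 -2 7) = Δ·Π!·Σ² = 11/23256  (sign +1)
combine: 4πI² = 1989·504/46189·11/23256 = 63/6137
take √, sign -1: I = -0.02858165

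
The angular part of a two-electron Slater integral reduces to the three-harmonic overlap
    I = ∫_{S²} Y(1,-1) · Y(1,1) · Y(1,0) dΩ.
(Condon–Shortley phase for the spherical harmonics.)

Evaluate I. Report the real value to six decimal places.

L=3 odd ⇒ parity kills the (l;000) factor ⇒ I = 0

0.000000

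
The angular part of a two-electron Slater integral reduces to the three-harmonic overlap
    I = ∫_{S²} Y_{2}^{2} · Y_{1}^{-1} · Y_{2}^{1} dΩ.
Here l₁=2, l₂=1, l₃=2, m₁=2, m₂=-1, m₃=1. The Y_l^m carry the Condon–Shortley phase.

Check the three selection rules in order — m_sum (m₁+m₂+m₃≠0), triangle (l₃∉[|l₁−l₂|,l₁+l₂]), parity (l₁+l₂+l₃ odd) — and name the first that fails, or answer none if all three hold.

m₁+m₂+m₃ = 2 − 1 + 1 = 2  ✗
triangle: |2−1|=1 ≤ l₃=2 ≤ 2+1=3
parity: l₁+l₂+l₃ = 5 is odd

m_sum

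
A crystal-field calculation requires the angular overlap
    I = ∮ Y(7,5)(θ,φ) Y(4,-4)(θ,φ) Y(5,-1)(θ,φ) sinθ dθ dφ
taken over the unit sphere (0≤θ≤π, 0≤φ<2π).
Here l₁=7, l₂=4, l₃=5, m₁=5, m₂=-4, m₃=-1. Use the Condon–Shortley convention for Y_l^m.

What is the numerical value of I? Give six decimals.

Checks pass: Σm=0; 16 even; l₃=5∈[3,11].
(2·7+1)(2·4+1)(2·5+1) = 1485
Δ: 6! 8! 2! / 17! → 1/6126120
sum: t=2:+1/69120 t=3:−1/20736 t=4:+1/69120 = -1/51840
3j²(7 4 5; 0 0 0) = Δ·Π!·Σ² = 280/21879  (sign +1)
sum: t=0:+1/2073600 = 1/2073600
3j²(7 4 5; 5 -4 -1) = Δ·Π!·Σ² = 28/1105  (sign +1)
combine: 4πI² = 1485·280/21879·28/1105 = 23520/48841
take √, sign +1: I = 0.19575887

0.195759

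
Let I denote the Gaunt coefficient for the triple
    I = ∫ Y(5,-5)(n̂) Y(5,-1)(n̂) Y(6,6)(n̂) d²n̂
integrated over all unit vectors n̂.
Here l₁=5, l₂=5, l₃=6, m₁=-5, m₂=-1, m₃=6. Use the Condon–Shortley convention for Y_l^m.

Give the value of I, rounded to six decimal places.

0.096539

Rules hold: Σm=0, L=16 even, 0≤6≤10.
N = 11·11·13 = 1573
Δ = 4!·6!·6!/17! = 1/28588560
Racah Σ t=0..4: t=0:+1/345600 t=1:−1/13824 t=2:+1/5184 t=3:−1/13824 t=4:+1/345600 = 7/129600
⇒ 3j(5 5 6; 0 0 0)² = 80/7293, sgn +1
Racah Σ t=4..4: t=4:+1/12441600 = 1/12441600
⇒ 3j(5 5 6; -5 -1 6)² = 3/442, sgn +1
4πI² = N·(3j₀)²·(3jₘ)² = 440/3757
I = +1·√(0.117115/4π) = 0.09653856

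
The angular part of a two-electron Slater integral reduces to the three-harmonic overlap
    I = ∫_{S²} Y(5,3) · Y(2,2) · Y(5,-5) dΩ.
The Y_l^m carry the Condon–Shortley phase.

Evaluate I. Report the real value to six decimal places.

Checks pass: Σm=0; 12 even; l₃=5∈[3,7].
(2·5+1)(2·2+1)(2·5+1) = 605
Δ: 2! 8! 2! / 13! → 1/38610
sum: t=0:+1/2880 t=1:−1/576 t=2:+1/2880 = -1/960
3j²(5 2 5; 0 0 0) = Δ·Π!·Σ² = 10/429  (sign +1)
sum: t=2:+1/161280 = 1/161280
3j²(5 2 5; 3 2 -5) = Δ·Π!·Σ² = 1/143  (sign +1)
combine: 4πI² = 605·10/429·1/143 = 50/507
take √, sign +1: I = 0.08858824

0.088588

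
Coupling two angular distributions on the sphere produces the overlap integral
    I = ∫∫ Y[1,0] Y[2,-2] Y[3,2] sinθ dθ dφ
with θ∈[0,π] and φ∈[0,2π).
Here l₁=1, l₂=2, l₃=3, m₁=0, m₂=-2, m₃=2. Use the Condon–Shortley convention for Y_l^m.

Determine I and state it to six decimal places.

0.184674

Rules hold: Σm=0, L=6 even, 1≤3≤3.
N = 3·5·7 = 105
Δ = 0!·2!·4!/7! = 1/105
Racah Σ t=0..0: t=0:+1/4 = 1/4
⇒ 3j(1 2 3; 0 0 0)² = 3/35, sgn -1
Racah Σ t=0..0: t=0:+1/24 = 1/24
⇒ 3j(1 2 3; 0 -2 2)² = 1/21, sgn -1
4πI² = N·(3j₀)²·(3jₘ)² = 3/7
I = +1·√(0.428571/4π) = 0.18467439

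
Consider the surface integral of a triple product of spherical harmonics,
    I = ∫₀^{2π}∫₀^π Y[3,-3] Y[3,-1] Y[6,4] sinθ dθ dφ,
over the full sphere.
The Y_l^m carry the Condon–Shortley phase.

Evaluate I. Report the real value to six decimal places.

Rules hold: Σm=0, L=12 even, 0≤6≤6.
N = 7·7·13 = 637
Δ = 0!·6!·6!/13! = 1/12012
Racah Σ t=0..0: t=0:+1/1296 = 1/1296
⇒ 3j(3 3 6; 0 0 0)² = 100/3003, sgn +1
Racah Σ t=0..0: t=0:+1/34560 = 1/34560
⇒ 3j(3 3 6; -3 -1 4)² = 5/286, sgn +1
4πI² = N·(3j₀)²·(3jₘ)² = 1750/4719
I = +1·√(0.370841/4π) = 0.17178653

0.171787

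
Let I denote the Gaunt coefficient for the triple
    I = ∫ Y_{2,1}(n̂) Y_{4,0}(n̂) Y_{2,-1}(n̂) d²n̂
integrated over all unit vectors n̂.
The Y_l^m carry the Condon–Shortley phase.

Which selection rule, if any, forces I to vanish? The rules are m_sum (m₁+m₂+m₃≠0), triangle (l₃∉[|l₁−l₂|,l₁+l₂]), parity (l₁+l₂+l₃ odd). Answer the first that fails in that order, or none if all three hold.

m₁+m₂+m₃ = 1 + 0 − 1 = 0  ✓
triangle: |2−4|=2 ≤ l₃=2 ≤ 2+4=6  ✓
parity: l₁+l₂+l₃ = 8 is even  ✓

none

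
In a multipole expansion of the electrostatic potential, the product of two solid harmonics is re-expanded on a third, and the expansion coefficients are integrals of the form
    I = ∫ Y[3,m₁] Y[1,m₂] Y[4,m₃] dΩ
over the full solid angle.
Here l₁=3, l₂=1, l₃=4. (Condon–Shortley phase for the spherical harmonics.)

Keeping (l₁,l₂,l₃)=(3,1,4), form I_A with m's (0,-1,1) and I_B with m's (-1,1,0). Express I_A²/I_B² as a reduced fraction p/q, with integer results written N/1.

Same 3,1,4: normalisation and zero-m 3j drop out of the ratio.
A: Δ: 0! 6! 2! / 9! → 1/252; sum: t=0:+1/72 = 1/72; 3j²(3 1 4; 0 -1 1) = Δ·Π!·Σ² = 5/126  (sign -1)
B: Δ: 0! 6! 2! / 9! → 1/252; sum: t=0:+1/96 = 1/96; 3j²(3 1 4; -1 1 0) = Δ·Π!·Σ² = 1/42  (sign +1)
I_A²/I_B² = (5/126)/(1/42) = 5/3

5/3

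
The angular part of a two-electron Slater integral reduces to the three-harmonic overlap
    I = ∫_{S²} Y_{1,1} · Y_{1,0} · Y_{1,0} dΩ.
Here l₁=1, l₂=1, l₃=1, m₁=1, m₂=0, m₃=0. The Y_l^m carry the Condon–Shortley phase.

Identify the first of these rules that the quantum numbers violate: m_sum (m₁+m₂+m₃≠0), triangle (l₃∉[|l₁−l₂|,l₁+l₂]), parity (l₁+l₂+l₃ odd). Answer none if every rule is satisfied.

m_sum

m₁+m₂+m₃ = 1 + 0 + 0 = 1  ✗
triangle: |1−1|=0 ≤ l₃=1 ≤ 1+1=2
parity: l₁+l₂+l₃ = 3 is odd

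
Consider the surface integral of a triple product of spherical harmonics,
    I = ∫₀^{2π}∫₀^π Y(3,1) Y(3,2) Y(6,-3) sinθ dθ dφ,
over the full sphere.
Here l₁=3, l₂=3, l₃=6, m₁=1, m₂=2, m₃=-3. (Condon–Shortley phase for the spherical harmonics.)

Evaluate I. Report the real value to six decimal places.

Rules hold: Σm=0, L=12 even, 0≤6≤6.
N = 7·7·13 = 637
Δ = 0!·6!·6!/13! = 1/12012
Racah Σ t=0..0: t=0:+1/1296 = 1/1296
⇒ 3j(3 3 6; 0 0 0)² = 100/3003, sgn +1
Racah Σ t=0..0: t=0:+1/5760 = 1/5760
⇒ 3j(3 3 6; 1 2 -3)² = 9/286, sgn -1
4πI² = N·(3j₀)²·(3jₘ)² = 1050/1573
I = -1·√(0.667514/4π) = -0.23047581

-0.230476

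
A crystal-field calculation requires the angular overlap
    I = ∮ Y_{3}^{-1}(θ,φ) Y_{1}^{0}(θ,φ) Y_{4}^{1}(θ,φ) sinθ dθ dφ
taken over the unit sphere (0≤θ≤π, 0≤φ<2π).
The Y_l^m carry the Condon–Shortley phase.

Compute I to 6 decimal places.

-0.238414

m-sum 0 ✓  L=8 even ✓  2≤4≤4 ✓
Π(2lᵢ+1) = 7×3×9 = 189
triangle coeff Δ(3,1,4) = 1/252
Σ_t [0,0]: t=0:+1/36 = 1/36
(3j)²=4/63 [(3 1 4; 0 0 0)], sign=+1
Σ_t [0,0]: t=0:+1/48 = 1/48
(3j)²=5/84 [(3 1 4; -1 0 1)], sign=-1
⇒ 4πI² = 5/7
I = (-1)√(5/7/(4π)) = -0.23841361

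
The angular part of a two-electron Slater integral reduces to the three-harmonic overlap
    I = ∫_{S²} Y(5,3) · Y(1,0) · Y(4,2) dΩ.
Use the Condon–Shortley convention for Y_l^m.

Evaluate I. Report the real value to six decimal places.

0.000000

Σmᵢ = 5 ≠ 0, so the φ-integral vanishes; I = 0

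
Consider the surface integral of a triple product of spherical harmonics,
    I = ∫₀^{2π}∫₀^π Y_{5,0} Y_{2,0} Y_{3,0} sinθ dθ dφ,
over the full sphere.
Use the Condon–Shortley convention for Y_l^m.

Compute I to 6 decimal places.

m-sum 0 ✓  L=10 even ✓  3≤3≤7 ✓
Π(2lᵢ+1) = 11×5×7 = 385
triangle coeff Δ(5,2,3) = 1/2310
Σ_t [2,2]: t=2:+1/144 = 1/144
(3j)²=10/231 [(5 2 3; 0 0 0)], sign=-1
(m-triple is (0,0,0) — same symbol as above.)
⇒ 4πI² = 500/693
I = (+1)√(500/693/(4π)) = 0.23961470

0.239615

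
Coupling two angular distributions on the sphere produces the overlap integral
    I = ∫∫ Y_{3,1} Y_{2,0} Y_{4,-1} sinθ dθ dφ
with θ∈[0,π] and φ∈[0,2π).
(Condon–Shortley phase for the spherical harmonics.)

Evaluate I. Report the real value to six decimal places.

0.000000

L=9 odd ⇒ parity kills the (l;000) factor ⇒ I = 0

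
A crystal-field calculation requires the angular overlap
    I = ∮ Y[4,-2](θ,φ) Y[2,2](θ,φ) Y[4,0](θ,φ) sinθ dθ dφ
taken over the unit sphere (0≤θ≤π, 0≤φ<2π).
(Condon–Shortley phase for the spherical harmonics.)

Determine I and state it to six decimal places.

Checks pass: Σm=0; 10 even; l₃=4∈[2,6].
(2·4+1)(2·2+1)(2·4+1) = 405
Δ: 2! 6! 2! / 11! → 1/13860
sum: t=0:+1/192 t=1:−1/36 t=2:+1/192 = -5/288
3j²(4 2 4; 0 0 0) = Δ·Π!·Σ² = 20/693  (sign -1)
sum: t=2:+1/192 = 1/192
3j²(4 2 4; -2 2 0) = Δ·Π!·Σ² = 3/77  (sign +1)
combine: 4πI² = 405·20/693·3/77 = 2700/5929
take √, sign -1: I = -0.19036462

-0.190365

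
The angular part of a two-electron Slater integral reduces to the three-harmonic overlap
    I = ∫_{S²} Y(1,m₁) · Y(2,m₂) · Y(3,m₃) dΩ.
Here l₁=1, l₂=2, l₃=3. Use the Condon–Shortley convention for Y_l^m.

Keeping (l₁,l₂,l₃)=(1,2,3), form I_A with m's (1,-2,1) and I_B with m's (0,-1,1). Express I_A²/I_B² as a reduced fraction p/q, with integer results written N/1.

1/8

Same 1,2,3: normalisation and zero-m 3j drop out of the ratio.
A: Δ: 0! 2! 4! / 7! → 1/105; sum: t=0:+1/48 = 1/48; 3j²(1 2 3; 1 -2 1) = Δ·Π!·Σ² = 1/105  (sign +1)
B: Δ: 0! 2! 4! / 7! → 1/105; sum: t=0:+1/6 = 1/6; 3j²(1 2 3; 0 -1 1) = Δ·Π!·Σ² = 8/105  (sign +1)
I_A²/I_B² = (1/105)/(8/105) = 1/8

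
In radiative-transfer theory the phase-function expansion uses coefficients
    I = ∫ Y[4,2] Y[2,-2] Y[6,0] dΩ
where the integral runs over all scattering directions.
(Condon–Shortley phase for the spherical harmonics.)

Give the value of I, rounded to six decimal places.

0.061597

Checks pass: Σm=0; 12 even; l₃=6∈[2,6].
(2·4+1)(2·2+1)(2·6+1) = 585
Δ: 0! 8! 4! / 13! → 1/6435
sum: t=0:+1/2304 = 1/2304
3j²(4 2 6; 0 0 0) = Δ·Π!·Σ² = 5/143  (sign +1)
sum: t=0:+1/34560 = 1/34560
3j²(4 2 6; 2 -2 0) = Δ·Π!·Σ² = 1/429  (sign +1)
combine: 4πI² = 585·5/143·1/429 = 75/1573
take √, sign +1: I = 0.06159725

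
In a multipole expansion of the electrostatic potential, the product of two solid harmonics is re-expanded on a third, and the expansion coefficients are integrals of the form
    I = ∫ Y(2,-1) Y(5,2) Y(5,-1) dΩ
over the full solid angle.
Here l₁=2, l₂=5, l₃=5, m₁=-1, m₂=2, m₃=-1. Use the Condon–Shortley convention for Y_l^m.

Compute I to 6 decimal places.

m-sum 0 ✓  L=12 even ✓  3≤5≤7 ✓
Π(2lᵢ+1) = 5×11×11 = 605
triangle coeff Δ(2,5,5) = 1/38610
Σ_t [0,2]: t=0:+1/2880 t=1:−1/576 t=2:+1/2880 = -1/960
(3j)²=10/429 [(2 5 5; 0 0 0)], sign=+1
Σ_t [1,2]: t=1:−1/2880 t=2:+1/1440 = 1/2880
(3j)²=7/715 [(2 5 5; -1 2 -1)], sign=+1
⇒ 4πI² = 70/507
I = (+1)√(70/507/(4π)) = 0.10481902

0.104819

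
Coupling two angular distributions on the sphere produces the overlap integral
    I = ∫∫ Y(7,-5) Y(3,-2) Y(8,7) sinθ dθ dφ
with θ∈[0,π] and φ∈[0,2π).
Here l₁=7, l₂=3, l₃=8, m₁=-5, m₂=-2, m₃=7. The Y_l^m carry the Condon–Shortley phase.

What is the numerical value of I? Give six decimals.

-0.191458

Rules hold: Σm=0, L=18 even, 4≤8≤10.
N = 15·7·17 = 1785
Δ = 2!·12!·4!/19! = 1/5290740
Racah Σ t=0..2: t=0:+1/7257600 t=1:−1/2073600 t=2:+1/7257600 = -1/4838400
⇒ 3j(7 3 8; 0 0 0)² = 252/20995, sgn -1
Racah Σ t=0..1: t=0:+1/5748019200 t=1:−1/958003200 = -1/1149603840
⇒ 3j(7 3 8; -5 -2 7)² = 125/5814, sgn +1
4πI² = N·(3j₀)²·(3jₘ)² = 36750/79781
I = -1·√(0.460636/4π) = -0.19145821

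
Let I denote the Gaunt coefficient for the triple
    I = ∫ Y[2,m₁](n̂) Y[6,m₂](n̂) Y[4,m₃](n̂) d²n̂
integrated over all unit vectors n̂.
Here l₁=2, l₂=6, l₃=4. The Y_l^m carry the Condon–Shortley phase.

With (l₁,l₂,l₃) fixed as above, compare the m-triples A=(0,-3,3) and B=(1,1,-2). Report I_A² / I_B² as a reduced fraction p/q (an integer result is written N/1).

54/35

Same 2,6,4: normalisation and zero-m 3j drop out of the ratio.
A: Δ: 4! 0! 8! / 13! → 1/6435; sum: t=2:+1/20160 = 1/20160; 3j²(2 6 4; 0 -3 3) = Δ·Π!·Σ² = 12/715  (sign -1)
B: Δ: 4! 0! 8! / 13! → 1/6435; sum: t=1:−1/8640 = -1/8640; 3j²(2 6 4; 1 1 -2) = Δ·Π!·Σ² = 14/1287  (sign -1)
I_A²/I_B² = (12/715)/(14/1287) = 54/35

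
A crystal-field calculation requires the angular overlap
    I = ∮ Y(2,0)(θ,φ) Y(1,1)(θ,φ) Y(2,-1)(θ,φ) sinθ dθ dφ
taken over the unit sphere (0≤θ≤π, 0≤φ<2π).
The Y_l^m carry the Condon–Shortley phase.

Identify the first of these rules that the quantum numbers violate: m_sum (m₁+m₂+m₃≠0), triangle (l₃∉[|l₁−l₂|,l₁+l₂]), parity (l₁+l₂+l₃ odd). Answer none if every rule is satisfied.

parity

Σmᵢ = 0  ✓
l₃∈[|l₁−l₂|,l₁+l₂]=[1,3], have l₃=2  ✓
Σlᵢ = 5 ⇒ odd  ✗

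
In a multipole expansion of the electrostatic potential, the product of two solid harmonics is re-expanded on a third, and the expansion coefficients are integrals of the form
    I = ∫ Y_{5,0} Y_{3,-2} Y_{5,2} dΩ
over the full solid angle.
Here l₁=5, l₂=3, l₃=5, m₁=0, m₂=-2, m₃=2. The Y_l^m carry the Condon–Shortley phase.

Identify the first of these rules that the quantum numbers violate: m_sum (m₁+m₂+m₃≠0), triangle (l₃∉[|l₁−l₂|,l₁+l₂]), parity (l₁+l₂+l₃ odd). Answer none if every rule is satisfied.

parity

azimuthal sum: 0 − 2 + 2 = 0  ✓
2 ≤ 5 ≤ 8 (triangle on l)  ✓
L = 5 + 3 + 5 = 13 (odd)  ✗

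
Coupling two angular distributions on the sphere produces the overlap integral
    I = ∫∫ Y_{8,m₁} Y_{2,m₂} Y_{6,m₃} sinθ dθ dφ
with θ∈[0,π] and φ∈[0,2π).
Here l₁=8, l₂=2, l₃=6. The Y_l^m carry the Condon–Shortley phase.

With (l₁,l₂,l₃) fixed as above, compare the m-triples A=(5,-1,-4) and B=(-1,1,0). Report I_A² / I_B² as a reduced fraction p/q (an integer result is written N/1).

143/98

Shared (l₁,l₂,l₃)=(8,2,6): N and (l;000)² cancel in I_A²/I_B².
A: Δ = 4!·12!·0!/17! = 1/30940; Racah Σ t=1..1: t=1:−1/43545600 = -1/43545600; ⇒ 3j(8 2 6; 5 -1 -4)² = 33/1190, sgn -1
B: Δ = 4!·12!·0!/17! = 1/30940; Racah Σ t=3..3: t=3:−1/3110400 = -1/3110400; ⇒ 3j(8 2 6; -1 1 0)² = 21/1105, sgn -1
I_A²/I_B² = (33/1190)/(21/1105) = 143/98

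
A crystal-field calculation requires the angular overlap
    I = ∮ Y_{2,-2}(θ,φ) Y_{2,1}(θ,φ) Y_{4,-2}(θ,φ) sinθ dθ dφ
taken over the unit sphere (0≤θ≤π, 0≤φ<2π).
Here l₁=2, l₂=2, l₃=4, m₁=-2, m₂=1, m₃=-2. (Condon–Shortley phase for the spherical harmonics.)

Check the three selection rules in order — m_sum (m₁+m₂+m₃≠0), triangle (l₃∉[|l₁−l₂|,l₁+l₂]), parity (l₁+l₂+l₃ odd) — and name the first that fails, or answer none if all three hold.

m_sum

azimuthal sum: -2 + 1 − 2 = -3  ✗
0 ≤ 4 ≤ 4 (triangle on l)
L = 2 + 2 + 4 = 8 (even)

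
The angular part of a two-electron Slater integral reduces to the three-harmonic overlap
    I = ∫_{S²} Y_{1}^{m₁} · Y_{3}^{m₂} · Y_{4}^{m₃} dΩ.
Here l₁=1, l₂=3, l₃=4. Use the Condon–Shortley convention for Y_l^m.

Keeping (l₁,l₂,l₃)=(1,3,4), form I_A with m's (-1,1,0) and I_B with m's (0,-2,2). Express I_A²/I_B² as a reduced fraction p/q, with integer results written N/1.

1/2

Same 1,3,4: normalisation and zero-m 3j drop out of the ratio.
A: Δ: 0! 2! 6! / 9! → 1/252; sum: t=0:+1/96 = 1/96; 3j²(1 3 4; -1 1 0) = Δ·Π!·Σ² = 1/42  (sign +1)
B: Δ: 0! 2! 6! / 9! → 1/252; sum: t=0:+1/120 = 1/120; 3j²(1 3 4; 0 -2 2) = Δ·Π!·Σ² = 1/21  (sign +1)
I_A²/I_B² = (1/42)/(1/21) = 1/2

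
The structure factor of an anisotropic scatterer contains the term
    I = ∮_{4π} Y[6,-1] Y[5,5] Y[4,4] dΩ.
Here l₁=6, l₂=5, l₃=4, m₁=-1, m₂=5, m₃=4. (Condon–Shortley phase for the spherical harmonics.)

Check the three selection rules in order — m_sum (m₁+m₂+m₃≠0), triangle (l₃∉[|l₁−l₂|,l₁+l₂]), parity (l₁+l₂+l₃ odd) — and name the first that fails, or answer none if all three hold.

m_sum

m₁+m₂+m₃ = -1 + 5 + 4 = 8  ✗
triangle: |6−5|=1 ≤ l₃=4 ≤ 6+5=11
parity: l₁+l₂+l₃ = 15 is odd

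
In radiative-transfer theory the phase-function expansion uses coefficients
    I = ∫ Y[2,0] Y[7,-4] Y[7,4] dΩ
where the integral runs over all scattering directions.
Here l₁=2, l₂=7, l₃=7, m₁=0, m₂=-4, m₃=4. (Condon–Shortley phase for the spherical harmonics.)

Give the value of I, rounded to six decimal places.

m-sum 0 ✓  L=16 even ✓  5≤7≤9 ✓
Π(2lᵢ+1) = 5×15×15 = 1125
triangle coeff Δ(2,7,7) = 1/185640
Σ_t [0,2]: t=0:+1/2419200 t=1:−1/518400 t=2:+1/2419200 = -1/907200
(3j)²=56/3315 [(2 7 7; 0 0 0)], sign=+1
Σ_t [0,2]: t=0:+1/8709120 t=1:−1/7257600 t=2:+1/159667200 = -1/59875200
(3j)²=8/23205 [(2 7 7; 0 -4 4)], sign=+1
⇒ 4πI² = 320/48841
I = (+1)√(320/48841/(4π)) = 0.02283378

0.022834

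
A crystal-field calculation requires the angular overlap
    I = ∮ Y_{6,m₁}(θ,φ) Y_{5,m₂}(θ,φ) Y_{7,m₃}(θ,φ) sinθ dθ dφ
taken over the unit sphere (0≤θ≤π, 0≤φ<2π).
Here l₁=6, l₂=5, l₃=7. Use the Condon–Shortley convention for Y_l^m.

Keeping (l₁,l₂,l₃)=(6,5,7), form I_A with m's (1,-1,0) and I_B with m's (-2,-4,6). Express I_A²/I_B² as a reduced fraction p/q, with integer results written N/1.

640/24167

Shared (l₁,l₂,l₃)=(6,5,7): N and (l;000)² cancel in I_A²/I_B².
A: Δ = 4!·8!·6!/19! = 1/174594420; Racah Σ t=0..4: t=0:+1/829440 t=1:−1/124416 t=2:+1/138240 t=3:−1/1036800 t=4:+1/87091200 = -1/1814400; ⇒ 3j(6 5 7; 1 -1 0)² = 64/138567, sgn +1
B: Δ = 4!·8!·6!/19! = 1/174594420; Racah Σ t=0..1: t=0:+1/116121600 t=1:−1/21772800 = -13/348364800; ⇒ 3j(6 5 7; -2 -4 6)² = 169/9690, sgn +1
I_A²/I_B² = (64/138567)/(169/9690) = 640/24167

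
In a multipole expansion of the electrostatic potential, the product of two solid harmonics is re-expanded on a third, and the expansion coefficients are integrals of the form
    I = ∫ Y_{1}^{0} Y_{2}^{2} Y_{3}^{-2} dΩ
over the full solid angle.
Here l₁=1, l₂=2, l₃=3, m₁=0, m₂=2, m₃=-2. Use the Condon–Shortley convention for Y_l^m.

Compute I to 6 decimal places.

m-sum 0 ✓  L=6 even ✓  1≤3≤3 ✓
Π(2lᵢ+1) = 3×5×7 = 105
triangle coeff Δ(1,2,3) = 1/105
Σ_t [0,0]: t=0:+1/4 = 1/4
(3j)²=3/35 [(1 2 3; 0 0 0)], sign=-1
Σ_t [0,0]: t=0:+1/24 = 1/24
(3j)²=1/21 [(1 2 3; 0 2 -2)], sign=-1
⇒ 4πI² = 3/7
I = (+1)√(3/7/(4π)) = 0.18467439

0.184674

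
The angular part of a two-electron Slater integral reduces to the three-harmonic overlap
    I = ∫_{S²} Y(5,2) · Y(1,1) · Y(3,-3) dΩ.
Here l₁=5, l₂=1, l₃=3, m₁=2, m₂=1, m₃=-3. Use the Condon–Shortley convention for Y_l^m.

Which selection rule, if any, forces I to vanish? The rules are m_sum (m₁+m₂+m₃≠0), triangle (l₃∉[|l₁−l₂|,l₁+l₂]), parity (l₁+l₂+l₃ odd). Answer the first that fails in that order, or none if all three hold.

Σmᵢ = 0  ✓
l₃∈[|l₁−l₂|,l₁+l₂]=[4,6], have l₃=3  ✗
Σlᵢ = 9 ⇒ odd

triangle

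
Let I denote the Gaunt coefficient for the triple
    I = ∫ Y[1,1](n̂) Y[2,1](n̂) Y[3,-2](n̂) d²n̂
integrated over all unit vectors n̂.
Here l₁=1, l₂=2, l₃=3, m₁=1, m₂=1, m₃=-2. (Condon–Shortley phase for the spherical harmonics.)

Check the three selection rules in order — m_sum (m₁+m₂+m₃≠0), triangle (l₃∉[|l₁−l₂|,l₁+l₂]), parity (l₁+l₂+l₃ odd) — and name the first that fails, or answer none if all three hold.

none

Σmᵢ = 0  ✓
l₃∈[|l₁−l₂|,l₁+l₂]=[1,3], have l₃=3  ✓
Σlᵢ = 6 ⇒ even  ✓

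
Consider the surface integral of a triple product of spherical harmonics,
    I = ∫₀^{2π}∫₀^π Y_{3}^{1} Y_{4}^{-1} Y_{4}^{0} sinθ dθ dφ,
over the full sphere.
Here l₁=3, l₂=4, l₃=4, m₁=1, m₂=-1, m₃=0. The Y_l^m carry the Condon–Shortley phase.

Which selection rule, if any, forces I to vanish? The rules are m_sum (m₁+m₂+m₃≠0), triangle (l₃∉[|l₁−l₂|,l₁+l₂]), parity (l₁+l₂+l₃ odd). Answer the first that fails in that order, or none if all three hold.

m₁+m₂+m₃ = 1 − 1 + 0 = 0  ✓
triangle: |3−4|=1 ≤ l₃=4 ≤ 3+4=7  ✓
parity: l₁+l₂+l₃ = 11 is odd  ✗

parity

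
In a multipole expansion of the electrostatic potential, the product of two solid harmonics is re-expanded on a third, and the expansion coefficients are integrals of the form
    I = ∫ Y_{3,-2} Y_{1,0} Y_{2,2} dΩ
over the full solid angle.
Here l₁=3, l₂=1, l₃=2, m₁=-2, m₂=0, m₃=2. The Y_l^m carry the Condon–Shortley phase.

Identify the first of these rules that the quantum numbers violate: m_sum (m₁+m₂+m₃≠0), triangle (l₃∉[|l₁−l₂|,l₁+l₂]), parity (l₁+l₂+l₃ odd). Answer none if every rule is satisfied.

none

azimuthal sum: -2 + 0 + 2 = 0  ✓
2 ≤ 2 ≤ 4 (triangle on l)  ✓
L = 3 + 1 + 2 = 6 (even)  ✓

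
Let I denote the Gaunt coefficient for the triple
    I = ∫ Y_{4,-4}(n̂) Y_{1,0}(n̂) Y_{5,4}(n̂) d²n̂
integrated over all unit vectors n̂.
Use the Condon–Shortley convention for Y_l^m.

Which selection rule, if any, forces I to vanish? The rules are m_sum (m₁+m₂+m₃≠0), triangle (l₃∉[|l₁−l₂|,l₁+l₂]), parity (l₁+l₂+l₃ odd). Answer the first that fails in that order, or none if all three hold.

m₁+m₂+m₃ = -4 + 0 + 4 = 0  ✓
triangle: |4−1|=3 ≤ l₃=5 ≤ 4+1=5  ✓
parity: l₁+l₂+l₃ = 10 is even  ✓

none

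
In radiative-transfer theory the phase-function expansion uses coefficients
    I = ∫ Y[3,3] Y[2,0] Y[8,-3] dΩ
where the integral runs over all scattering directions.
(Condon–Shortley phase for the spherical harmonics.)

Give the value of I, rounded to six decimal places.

l₃=8 ∉ [1,5] — triangle fails ⇒ I = 0

0.000000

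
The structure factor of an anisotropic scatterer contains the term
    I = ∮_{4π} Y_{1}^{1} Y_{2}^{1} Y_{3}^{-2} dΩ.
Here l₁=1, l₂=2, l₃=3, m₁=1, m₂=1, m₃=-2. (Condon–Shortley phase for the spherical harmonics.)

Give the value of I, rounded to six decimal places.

0.261169

m-sum 0 ✓  L=6 even ✓  1≤3≤3 ✓
Π(2lᵢ+1) = 3×5×7 = 105
triangle coeff Δ(1,2,3) = 1/105
Σ_t [0,0]: t=0:+1/4 = 1/4
(3j)²=3/35 [(1 2 3; 0 0 0)], sign=-1
Σ_t [0,0]: t=0:+1/12 = 1/12
(3j)²=2/21 [(1 2 3; 1 1 -2)], sign=-1
⇒ 4πI² = 6/7
I = (+1)√(6/7/(4π)) = 0.26116903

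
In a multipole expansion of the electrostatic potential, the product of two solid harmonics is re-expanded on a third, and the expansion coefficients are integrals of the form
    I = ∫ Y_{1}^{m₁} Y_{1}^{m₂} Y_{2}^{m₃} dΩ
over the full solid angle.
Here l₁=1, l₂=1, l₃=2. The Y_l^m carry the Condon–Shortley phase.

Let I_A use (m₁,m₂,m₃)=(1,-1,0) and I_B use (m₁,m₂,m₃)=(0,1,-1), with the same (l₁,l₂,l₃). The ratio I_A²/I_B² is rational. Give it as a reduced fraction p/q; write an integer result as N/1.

Same 1,1,2: normalisation and zero-m 3j drop out of the ratio.
A: Δ: 0! 2! 2! / 5! → 1/30; sum: t=0:+1/4 = 1/4; 3j²(1 1 2; 1 -1 0) = Δ·Π!·Σ² = 1/30  (sign +1)
B: Δ: 0! 2! 2! / 5! → 1/30; sum: t=0:+1/2 = 1/2; 3j²(1 1 2; 0 1 -1) = Δ·Π!·Σ² = 1/10  (sign -1)
I_A²/I_B² = (1/30)/(1/10) = 1/3

1/3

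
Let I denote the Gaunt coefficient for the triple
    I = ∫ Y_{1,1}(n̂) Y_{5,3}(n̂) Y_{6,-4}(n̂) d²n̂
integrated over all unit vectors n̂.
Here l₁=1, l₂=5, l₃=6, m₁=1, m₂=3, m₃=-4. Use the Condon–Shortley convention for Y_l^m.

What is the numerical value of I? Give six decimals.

0.274090

m-sum 0 ✓  L=12 even ✓  4≤6≤6 ✓
Π(2lᵢ+1) = 3×11×13 = 429
triangle coeff Δ(1,5,6) = 1/858
Σ_t [0,0]: t=0:+1/14400 = 1/14400
(3j)²=6/143 [(1 5 6; 0 0 0)], sign=+1
Σ_t [0,0]: t=0:+1/161280 = 1/161280
(3j)²=15/286 [(1 5 6; 1 3 -4)], sign=+1
⇒ 4πI² = 135/143
I = (+1)√(135/143/(4π)) = 0.27409047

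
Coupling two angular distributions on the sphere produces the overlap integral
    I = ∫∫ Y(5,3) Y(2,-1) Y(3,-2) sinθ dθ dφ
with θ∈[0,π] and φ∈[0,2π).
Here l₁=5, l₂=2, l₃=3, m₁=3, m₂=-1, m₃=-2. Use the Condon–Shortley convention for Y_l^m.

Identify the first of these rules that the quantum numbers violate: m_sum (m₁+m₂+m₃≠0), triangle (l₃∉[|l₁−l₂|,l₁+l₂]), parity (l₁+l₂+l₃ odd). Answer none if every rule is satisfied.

none

azimuthal sum: 3 − 1 − 2 = 0  ✓
3 ≤ 3 ≤ 7 (triangle on l)  ✓
L = 5 + 2 + 3 = 10 (even)  ✓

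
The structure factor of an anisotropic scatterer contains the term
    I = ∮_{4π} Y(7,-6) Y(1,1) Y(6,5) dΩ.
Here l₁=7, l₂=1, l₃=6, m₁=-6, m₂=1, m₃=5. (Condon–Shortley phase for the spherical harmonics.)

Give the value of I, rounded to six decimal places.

Rules hold: Σm=0, L=14 even, 6≤6≤8.
N = 15·3·13 = 585
Δ = 2!·12!·0!/15! = 1/1365
Racah Σ t=1..1: t=1:−1/518400 = -1/518400
⇒ 3j(7 1 6; 0 0 0)² = 7/195, sgn -1
Racah Σ t=2..2: t=2:+1/79833600 = 1/79833600
⇒ 3j(7 1 6; -6 1 5)² = 2/35, sgn -1
4πI² = N·(3j₀)²·(3jₘ)² = 6/5
I = +1·√(1.2/4π) = 0.30901936

0.309019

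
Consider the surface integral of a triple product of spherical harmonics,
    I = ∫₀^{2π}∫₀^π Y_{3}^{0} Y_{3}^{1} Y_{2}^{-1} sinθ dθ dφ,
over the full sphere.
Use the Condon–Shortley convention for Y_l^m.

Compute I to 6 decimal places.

Rules hold: Σm=0, L=8 even, 0≤2≤6.
N = 7·7·5 = 245
Δ = 4!·2!·2!/9! = 1/3780
Racah Σ t=1..3: t=1:−1/24 t=2:+1/4 t=3:−1/24 = 1/6
⇒ 3j(3 3 2; 0 0 0)² = 4/105, sgn +1
Racah Σ t=2..3: t=2:+1/8 t=3:−1/12 = 1/24
⇒ 3j(3 3 2; 0 1 -1)² = 1/210, sgn -1
4πI² = N·(3j₀)²·(3jₘ)² = 2/45
I = -1·√(0.0444444/4π) = -0.05947080

-0.059471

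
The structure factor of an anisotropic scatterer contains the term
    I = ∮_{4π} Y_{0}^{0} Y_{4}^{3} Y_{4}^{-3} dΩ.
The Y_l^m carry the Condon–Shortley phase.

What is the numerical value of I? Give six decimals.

-0.282095

Checks pass: Σm=0; 8 even; l₃=4∈[4,4].
(2·0+1)(2·4+1)(2·4+1) = 81
Δ: 0! 0! 8! / 9! → 1/9
sum: t=0:+1/576 = 1/576
3j²(0 4 4; 0 0 0) = Δ·Π!·Σ² = 1/9  (sign +1)
sum: t=0:+1/5040 = 1/5040
3j²(0 4 4; 0 3 -3) = Δ·Π!·Σ² = 1/9  (sign -1)
combine: 4πI² = 81·1/9·1/9 = 1/1
take √, sign -1: I = -0.28209479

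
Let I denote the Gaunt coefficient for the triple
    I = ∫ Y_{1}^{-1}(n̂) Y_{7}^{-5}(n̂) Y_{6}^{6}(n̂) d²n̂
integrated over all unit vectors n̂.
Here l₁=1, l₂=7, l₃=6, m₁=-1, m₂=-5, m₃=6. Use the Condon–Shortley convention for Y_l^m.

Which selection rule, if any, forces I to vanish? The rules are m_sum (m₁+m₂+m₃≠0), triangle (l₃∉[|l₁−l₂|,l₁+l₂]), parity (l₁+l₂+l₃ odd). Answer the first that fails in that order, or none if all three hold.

none

Σmᵢ = 0  ✓
l₃∈[|l₁−l₂|,l₁+l₂]=[6,8], have l₃=6  ✓
Σlᵢ = 14 ⇒ even  ✓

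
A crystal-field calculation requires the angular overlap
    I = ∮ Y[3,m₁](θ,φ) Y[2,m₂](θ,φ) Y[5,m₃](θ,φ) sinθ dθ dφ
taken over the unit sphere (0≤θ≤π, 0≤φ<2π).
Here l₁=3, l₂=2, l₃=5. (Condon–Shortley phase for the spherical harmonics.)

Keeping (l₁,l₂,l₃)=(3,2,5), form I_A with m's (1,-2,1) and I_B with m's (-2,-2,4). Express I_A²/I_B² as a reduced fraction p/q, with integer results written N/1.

l's match ⇒ only the (l;m) 3-j factors differ between A and B.
A: triangle coeff Δ(3,2,5) = 1/2310; Σ_t [0,0]: t=0:+1/1152 = 1/1152; (3j)²=1/154 [(3 2 5; 1 -2 1)], sign=+1
B: triangle coeff Δ(3,2,5) = 1/2310; Σ_t [0,0]: t=0:+1/2880 = 1/2880; (3j)²=3/55 [(3 2 5; -2 -2 4)], sign=-1
I_A²/I_B² = (1/154)/(3/55) = 5/42

5/42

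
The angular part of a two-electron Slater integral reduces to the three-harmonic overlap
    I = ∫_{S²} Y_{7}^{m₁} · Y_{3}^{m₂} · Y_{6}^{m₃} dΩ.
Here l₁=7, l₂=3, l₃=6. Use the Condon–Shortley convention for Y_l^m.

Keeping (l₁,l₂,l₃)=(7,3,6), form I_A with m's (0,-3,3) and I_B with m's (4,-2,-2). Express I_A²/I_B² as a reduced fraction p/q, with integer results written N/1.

Same 7,3,6: normalisation and zero-m 3j drop out of the ratio.
A: Δ: 4! 10! 2! / 17! → 1/2042040; sum: t=0:+1/1451520 = 1/1451520; 3j²(7 3 6; 0 -3 3) = Δ·Π!·Σ² = 45/4862  (sign -1)
B: Δ: 4! 10! 2! / 17! → 1/2042040; sum: t=0:+1/725760 t=1:−1/967680 = 1/2903040; 3j²(7 3 6; 4 -2 -2) = Δ·Π!·Σ² = 5/3094  (sign +1)
I_A²/I_B² = (45/4862)/(5/3094) = 63/11

63/11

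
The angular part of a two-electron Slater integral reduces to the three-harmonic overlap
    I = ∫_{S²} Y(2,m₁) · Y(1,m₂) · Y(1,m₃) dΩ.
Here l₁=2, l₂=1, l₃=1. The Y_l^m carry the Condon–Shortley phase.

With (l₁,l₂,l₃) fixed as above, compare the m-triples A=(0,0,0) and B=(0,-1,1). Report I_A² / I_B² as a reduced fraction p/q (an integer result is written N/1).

4/1

Shared (l₁,l₂,l₃)=(2,1,1): N and (l;000)² cancel in I_A²/I_B².
A: Δ = 2!·2!·0!/5! = 1/30; Racah Σ t=1..1: t=1:−1/1 = -1/1; ⇒ 3j(2 1 1; 0 0 0)² = 2/15, sgn +1
B: Δ = 2!·2!·0!/5! = 1/30; Racah Σ t=0..0: t=0:+1/4 = 1/4; ⇒ 3j(2 1 1; 0 -1 1)² = 1/30, sgn +1
I_A²/I_B² = (2/15)/(1/30) = 4/1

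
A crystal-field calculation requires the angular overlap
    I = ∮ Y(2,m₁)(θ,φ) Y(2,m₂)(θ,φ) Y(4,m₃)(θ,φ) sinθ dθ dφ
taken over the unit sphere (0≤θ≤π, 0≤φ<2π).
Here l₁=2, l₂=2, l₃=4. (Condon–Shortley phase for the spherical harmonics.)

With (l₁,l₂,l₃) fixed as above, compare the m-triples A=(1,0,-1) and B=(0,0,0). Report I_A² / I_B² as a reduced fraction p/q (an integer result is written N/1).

5/6

Shared (l₁,l₂,l₃)=(2,2,4): N and (l;000)² cancel in I_A²/I_B².
A: Δ = 0!·4!·4!/9! = 1/630; Racah Σ t=0..0: t=0:+1/24 = 1/24; ⇒ 3j(2 2 4; 1 0 -1)² = 1/21, sgn -1
B: Δ = 0!·4!·4!/9! = 1/630; Racah Σ t=0..0: t=0:+1/16 = 1/16; ⇒ 3j(2 2 4; 0 0 0)² = 2/35, sgn +1
I_A²/I_B² = (1/21)/(2/35) = 5/6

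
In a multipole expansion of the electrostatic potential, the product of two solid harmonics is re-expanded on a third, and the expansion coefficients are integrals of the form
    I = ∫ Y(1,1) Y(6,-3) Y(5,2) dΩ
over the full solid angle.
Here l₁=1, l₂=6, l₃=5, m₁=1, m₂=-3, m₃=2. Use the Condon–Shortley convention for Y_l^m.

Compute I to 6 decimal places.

-0.245154

Rules hold: Σm=0, L=12 even, 5≤5≤7.
N = 3·13·11 = 429
Δ = 2!·0!·10!/13! = 1/858
Racah Σ t=1..1: t=1:−1/14400 = -1/14400
⇒ 3j(1 6 5; 0 0 0)² = 6/143, sgn +1
Racah Σ t=0..0: t=0:+1/60480 = 1/60480
⇒ 3j(1 6 5; 1 -3 2)² = 6/143, sgn -1
4πI² = N·(3j₀)²·(3jₘ)² = 108/143
I = -1·√(0.755245/4π) = -0.24515397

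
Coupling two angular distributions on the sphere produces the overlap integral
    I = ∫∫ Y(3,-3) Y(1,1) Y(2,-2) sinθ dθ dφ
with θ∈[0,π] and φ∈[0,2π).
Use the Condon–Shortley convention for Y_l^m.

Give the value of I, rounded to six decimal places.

m-sum = -3 + 1 − 2 = -4 ≠ 0 ⇒ I = 0

0.000000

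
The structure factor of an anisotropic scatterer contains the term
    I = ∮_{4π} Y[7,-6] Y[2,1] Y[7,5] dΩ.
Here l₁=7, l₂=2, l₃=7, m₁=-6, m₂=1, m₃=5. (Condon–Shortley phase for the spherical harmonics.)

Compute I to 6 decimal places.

m-sum 0 ✓  L=16 even ✓  5≤7≤9 ✓
Π(2lᵢ+1) = 15×5×15 = 1125
triangle coeff Δ(7,2,7) = 1/185640
Σ_t [0,2]: t=0:+1/2419200 t=1:−1/518400 t=2:+1/2419200 = -1/907200
(3j)²=56/3315 [(7 2 7; 0 0 0)], sign=+1
Σ_t [1,2]: t=1:−1/958003200 t=2:+1/79833600 = 1/87091200
(3j)²=121/4760 [(7 2 7; -6 1 5)], sign=+1
⇒ 4πI² = 1815/3757
I = (+1)√(1815/3757/(4π)) = 0.19607074

0.196071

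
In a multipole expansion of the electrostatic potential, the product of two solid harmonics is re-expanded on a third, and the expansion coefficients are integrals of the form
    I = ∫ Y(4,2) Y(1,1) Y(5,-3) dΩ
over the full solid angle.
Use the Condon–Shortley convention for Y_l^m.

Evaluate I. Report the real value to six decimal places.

-0.259847

Checks pass: Σm=0; 10 even; l₃=5∈[3,5].
(2·4+1)(2·1+1)(2·5+1) = 297
Δ: 0! 8! 2! / 11! → 1/495
sum: t=0:+1/576 = 1/576
3j²(4 1 5; 0 0 0) = Δ·Π!·Σ² = 5/99  (sign -1)
sum: t=0:+1/2880 = 1/2880
3j²(4 1 5; 2 1 -3) = Δ·Π!·Σ² = 28/495  (sign +1)
combine: 4πI² = 297·5/99·28/495 = 28/33
take √, sign -1: I = -0.25984664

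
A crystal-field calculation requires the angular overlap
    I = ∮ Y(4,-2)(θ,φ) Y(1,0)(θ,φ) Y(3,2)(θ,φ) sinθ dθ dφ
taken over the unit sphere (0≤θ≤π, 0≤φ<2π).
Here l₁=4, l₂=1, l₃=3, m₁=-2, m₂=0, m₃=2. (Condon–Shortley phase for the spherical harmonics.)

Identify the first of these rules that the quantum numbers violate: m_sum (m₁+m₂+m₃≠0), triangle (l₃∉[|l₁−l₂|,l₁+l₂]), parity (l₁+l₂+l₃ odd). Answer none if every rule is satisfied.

none

Σmᵢ = 0  ✓
l₃∈[|l₁−l₂|,l₁+l₂]=[3,5], have l₃=3  ✓
Σlᵢ = 8 ⇒ even  ✓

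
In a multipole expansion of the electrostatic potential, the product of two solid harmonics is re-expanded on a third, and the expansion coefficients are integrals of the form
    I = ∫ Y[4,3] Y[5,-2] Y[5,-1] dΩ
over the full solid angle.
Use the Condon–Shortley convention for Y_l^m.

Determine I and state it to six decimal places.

-0.048522

Rules hold: Σm=0, L=14 even, 1≤5≤9.
N = 9·11·11 = 1089
Δ = 4!·4!·6!/15! = 1/3153150
Racah Σ t=0..4: t=0:+1/69120 t=1:−1/1728 t=2:+1/576 t=3:−1/1728 t=4:+1/69120 = 7/11520
⇒ 3j(4 5 5; 0 0 0)² = 2/143, sgn -1
Racah Σ t=0..1: t=0:+1/5184 t=1:−1/6912 = 1/20736
⇒ 3j(4 5 5; 3 -2 -1)² = 5/2574, sgn +1
4πI² = N·(3j₀)²·(3jₘ)² = 5/169
I = -1·√(0.0295858/4π) = -0.04852178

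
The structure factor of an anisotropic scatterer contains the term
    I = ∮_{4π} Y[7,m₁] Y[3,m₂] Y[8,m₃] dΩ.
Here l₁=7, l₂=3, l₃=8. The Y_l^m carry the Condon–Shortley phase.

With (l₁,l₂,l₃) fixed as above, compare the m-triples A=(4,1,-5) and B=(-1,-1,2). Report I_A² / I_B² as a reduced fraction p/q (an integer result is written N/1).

45253/41070

Shared (l₁,l₂,l₃)=(7,3,8): N and (l;000)² cancel in I_A²/I_B².
A: Δ = 2!·12!·4!/19! = 1/5290740; Racah Σ t=0..2: t=0:+1/104509440 t=1:−1/43545600 t=2:+1/319334400 = -59/5748019200; ⇒ 3j(7 3 8; 4 1 -5)² = 3481/406980, sgn +1
B: Δ = 2!·12!·4!/19! = 1/5290740; Racah Σ t=0..2: t=0:+1/7741440 t=1:−1/3628800 t=2:+1/24883200 = -37/348364800; ⇒ 3j(7 3 8; -1 -1 2)² = 1369/176358, sgn -1
I_A²/I_B² = (3481/406980)/(1369/176358) = 45253/41070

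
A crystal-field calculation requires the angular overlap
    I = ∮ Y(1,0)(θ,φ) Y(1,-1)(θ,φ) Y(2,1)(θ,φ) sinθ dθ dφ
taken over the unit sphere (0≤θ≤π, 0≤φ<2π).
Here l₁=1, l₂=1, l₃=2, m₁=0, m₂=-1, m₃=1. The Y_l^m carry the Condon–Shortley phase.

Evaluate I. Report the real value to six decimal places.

Checks pass: Σm=0; 4 even; l₃=2∈[0,2].
(2·1+1)(2·1+1)(2·2+1) = 45
Δ: 0! 2! 2! / 5! → 1/30
sum: t=0:+1/1 = 1/1
3j²(1 1 2; 0 0 0) = Δ·Π!·Σ² = 2/15  (sign +1)
sum: t=0:+1/2 = 1/2
3j²(1 1 2; 0 -1 1) = Δ·Π!·Σ² = 1/10  (sign -1)
combine: 4πI² = 45·2/15·1/10 = 3/5
take √, sign -1: I = -0.21850969

-0.218510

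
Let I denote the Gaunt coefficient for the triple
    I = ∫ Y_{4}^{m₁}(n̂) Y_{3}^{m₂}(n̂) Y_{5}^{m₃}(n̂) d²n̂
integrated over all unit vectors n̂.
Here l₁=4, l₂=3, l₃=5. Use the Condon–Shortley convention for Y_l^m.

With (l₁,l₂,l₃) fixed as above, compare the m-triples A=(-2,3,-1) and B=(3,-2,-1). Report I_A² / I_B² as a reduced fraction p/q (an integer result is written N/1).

675/847

l's match ⇒ only the (l;m) 3-j factors differ between A and B.
A: triangle coeff Δ(4,3,5) = 1/180180; Σ_t [2,2]: t=2:+1/2304 = 1/2304; (3j)²=75/4004 [(4 3 5; -2 3 -1)], sign=+1
B: triangle coeff Δ(4,3,5) = 1/180180; Σ_t [0,1]: t=0:+1/1440 t=1:−1/17280 = 11/17280; (3j)²=11/468 [(4 3 5; 3 -2 -1)], sign=+1
I_A²/I_B² = (75/4004)/(11/468) = 675/847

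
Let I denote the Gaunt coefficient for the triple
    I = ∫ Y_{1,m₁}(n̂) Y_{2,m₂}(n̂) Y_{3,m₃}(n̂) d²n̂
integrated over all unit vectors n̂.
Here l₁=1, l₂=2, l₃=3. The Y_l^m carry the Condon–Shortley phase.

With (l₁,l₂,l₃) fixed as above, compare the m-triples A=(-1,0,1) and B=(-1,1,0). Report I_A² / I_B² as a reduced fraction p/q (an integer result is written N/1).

2/1

Shared (l₁,l₂,l₃)=(1,2,3): N and (l;000)² cancel in I_A²/I_B².
A: Δ = 0!·2!·4!/7! = 1/105; Racah Σ t=0..0: t=0:+1/8 = 1/8; ⇒ 3j(1 2 3; -1 0 1)² = 2/35, sgn +1
B: Δ = 0!·2!·4!/7! = 1/105; Racah Σ t=0..0: t=0:+1/12 = 1/12; ⇒ 3j(1 2 3; -1 1 0)² = 1/35, sgn -1
I_A²/I_B² = (2/35)/(1/35) = 2/1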